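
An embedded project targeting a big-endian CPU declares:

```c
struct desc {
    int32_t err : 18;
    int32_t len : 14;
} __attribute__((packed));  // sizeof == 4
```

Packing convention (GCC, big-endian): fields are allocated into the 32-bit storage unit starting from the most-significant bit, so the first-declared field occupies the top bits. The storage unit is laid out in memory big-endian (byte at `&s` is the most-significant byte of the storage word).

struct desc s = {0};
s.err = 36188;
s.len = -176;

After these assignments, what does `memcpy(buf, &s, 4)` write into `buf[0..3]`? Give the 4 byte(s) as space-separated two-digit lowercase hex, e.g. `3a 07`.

[14+:18] err=36188 & 0x3ffff = 0x8d5c; word=0x23570000
[0+:14] len=-176 & 0x3fff = 0x3f50; word=0x23573f50
word = 0x23573f50 → big-endian bytes:
  [0]=0x23  [1]=0x57  [2]=0x3f  [3]=0x50

23 57 3f 50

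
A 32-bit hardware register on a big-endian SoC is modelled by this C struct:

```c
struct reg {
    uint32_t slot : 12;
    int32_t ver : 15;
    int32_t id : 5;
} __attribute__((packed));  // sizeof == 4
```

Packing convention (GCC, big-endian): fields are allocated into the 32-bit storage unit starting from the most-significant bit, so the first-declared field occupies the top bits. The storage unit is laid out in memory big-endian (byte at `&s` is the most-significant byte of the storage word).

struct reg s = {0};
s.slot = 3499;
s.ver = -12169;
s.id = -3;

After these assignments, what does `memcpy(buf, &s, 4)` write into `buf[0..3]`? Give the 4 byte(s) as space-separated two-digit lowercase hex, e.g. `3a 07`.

da ba 0e fd

[20+:12] slot=3499 & 0xfff = 0xdab; word=0xdab00000
[5+:15] ver=-12169 & 0x7fff = 0x5077; word=0xdaba0ee0
[0+:5] id=-3 & 0x1f = 0x1d; word=0xdaba0efd
word = 0xdaba0efd → big-endian bytes:
  [0]=0xda  [1]=0xba  [2]=0x0e  [3]=0xfd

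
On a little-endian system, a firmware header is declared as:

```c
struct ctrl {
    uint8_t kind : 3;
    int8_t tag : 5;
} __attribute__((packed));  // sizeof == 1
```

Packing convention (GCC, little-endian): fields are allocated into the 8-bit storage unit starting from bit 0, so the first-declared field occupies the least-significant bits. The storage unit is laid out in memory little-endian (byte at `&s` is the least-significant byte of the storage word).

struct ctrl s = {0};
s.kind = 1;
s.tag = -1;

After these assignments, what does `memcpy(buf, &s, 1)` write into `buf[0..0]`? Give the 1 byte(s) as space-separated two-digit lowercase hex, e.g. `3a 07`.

f9

kind (3b) val=1 bits=0x1 at bit 0: 0x01
tag (5b) val=-1 bits=0x1f at bit 3: 0xf9
word = 0xf9 → little-endian bytes:
  [0]=0xf9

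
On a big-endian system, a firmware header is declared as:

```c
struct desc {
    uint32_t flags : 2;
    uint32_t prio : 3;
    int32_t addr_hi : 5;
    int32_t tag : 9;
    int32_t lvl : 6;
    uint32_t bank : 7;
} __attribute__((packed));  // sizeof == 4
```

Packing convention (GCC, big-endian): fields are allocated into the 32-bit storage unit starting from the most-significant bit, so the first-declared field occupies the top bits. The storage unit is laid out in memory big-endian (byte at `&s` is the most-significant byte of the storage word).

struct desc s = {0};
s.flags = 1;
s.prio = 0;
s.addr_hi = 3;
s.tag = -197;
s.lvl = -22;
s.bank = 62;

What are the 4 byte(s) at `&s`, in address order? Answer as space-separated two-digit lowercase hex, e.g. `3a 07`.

40 e7 75 3e

flags:2 = 1 → 0x1 << 30 → word 0x40000000
prio:3 = 0 → 0x0 << 27 → word 0x40000000
addr_hi:5 = 3 → 0x3 << 22 → word 0x40c00000
tag:9 = -197 → 0x13b << 13 → word 0x40e76000
lvl:6 = -22 → 0x2a << 7 → word 0x40e77500
bank:7 = 62 → 0x3e << 0 → word 0x40e7753e
word = 0x40e7753e → big-endian bytes:
  [0]=0x40  [1]=0xe7  [2]=0x75  [3]=0x3e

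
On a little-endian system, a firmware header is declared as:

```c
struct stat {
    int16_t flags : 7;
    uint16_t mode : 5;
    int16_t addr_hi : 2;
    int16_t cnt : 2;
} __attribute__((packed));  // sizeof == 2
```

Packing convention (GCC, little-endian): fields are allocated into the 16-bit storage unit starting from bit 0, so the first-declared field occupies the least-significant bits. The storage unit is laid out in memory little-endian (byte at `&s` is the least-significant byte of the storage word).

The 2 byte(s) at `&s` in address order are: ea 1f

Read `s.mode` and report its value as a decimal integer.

[0]=0xea [1]=0x1f (little-endian) → word 0x1fea
flags [0+:7] = (word>>0) & 0x7f = 106
mode [7+:5] = (word>>7) & 0x1f = 31  ←
addr_hi [12+:2] = (word>>12) & 0x3 = 1
cnt [14+:2] = (word>>14) & 0x3 = 0

31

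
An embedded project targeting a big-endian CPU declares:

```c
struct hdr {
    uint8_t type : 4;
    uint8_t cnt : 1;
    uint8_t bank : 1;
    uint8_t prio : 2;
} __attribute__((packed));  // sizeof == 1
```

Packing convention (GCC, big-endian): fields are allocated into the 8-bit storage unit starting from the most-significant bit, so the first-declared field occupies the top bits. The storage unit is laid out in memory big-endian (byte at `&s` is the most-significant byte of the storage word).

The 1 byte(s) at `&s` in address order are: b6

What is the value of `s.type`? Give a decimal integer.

[0]=0xb6 (big-endian) → word 0xb6
type:4 @ bit 4 → (0xb6>>4)&0xf = 0xb  ←
cnt:1 @ bit 3 → (0xb6>>3)&0x1 = 0x0
bank:1 @ bit 2 → (0xb6>>2)&0x1 = 0x1
prio:2 @ bit 0 → (0xb6>>0)&0x3 = 0x2

11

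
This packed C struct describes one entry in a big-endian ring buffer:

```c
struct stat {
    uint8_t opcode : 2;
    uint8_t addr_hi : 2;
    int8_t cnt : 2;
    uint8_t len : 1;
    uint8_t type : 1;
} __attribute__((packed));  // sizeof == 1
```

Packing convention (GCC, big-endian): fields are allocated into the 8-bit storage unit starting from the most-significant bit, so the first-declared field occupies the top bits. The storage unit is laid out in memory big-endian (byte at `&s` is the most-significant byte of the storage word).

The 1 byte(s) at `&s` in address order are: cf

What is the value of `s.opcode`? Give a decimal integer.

[0]=0xcf (big-endian) → word 0xcf
opcode:2 @ bit 6 → (0xcf>>6)&0x3 = 0x3  ←
addr_hi:2 @ bit 4 → (0xcf>>4)&0x3 = 0x0
cnt:2 @ bit 2 → (0xcf>>2)&0x3 = 0x3
len:1 @ bit 1 → (0xcf>>1)&0x1 = 0x1
type:1 @ bit 0 → (0xcf>>0)&0x1 = 0x1

3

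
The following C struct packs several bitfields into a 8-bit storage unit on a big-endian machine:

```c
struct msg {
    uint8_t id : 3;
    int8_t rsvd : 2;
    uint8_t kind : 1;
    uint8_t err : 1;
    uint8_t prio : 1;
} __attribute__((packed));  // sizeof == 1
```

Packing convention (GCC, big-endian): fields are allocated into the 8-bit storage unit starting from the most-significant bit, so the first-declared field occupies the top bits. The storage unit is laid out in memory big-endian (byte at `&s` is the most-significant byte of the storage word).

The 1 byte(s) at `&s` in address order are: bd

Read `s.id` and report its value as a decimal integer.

[0]=0xbd (big-endian) → word 0xbd
id [5+:3] = (word>>5) & 0x7 = 5  ←
rsvd [3+:2] = (word>>3) & 0x3 = 3
kind [2+:1] = (word>>2) & 0x1 = 1
err [1+:1] = (word>>1) & 0x1 = 0
prio [0+:1] = (word>>0) & 0x1 = 1

5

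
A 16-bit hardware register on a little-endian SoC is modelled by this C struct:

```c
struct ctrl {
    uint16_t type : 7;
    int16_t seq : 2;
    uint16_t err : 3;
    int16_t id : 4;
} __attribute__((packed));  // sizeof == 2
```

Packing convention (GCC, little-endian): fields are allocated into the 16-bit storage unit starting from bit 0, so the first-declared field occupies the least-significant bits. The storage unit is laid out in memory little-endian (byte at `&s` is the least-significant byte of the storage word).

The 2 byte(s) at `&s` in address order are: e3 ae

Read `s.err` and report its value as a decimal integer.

[0]=0xe3 [1]=0xae (little-endian) → word 0xaee3
type [0+:7] = (word>>0) & 0x7f = 99
seq [7+:2] = (word>>7) & 0x3 = 1
err [9+:3] = (word>>9) & 0x7 = 7  ←
id [12+:4] = (word>>12) & 0xf = 10

7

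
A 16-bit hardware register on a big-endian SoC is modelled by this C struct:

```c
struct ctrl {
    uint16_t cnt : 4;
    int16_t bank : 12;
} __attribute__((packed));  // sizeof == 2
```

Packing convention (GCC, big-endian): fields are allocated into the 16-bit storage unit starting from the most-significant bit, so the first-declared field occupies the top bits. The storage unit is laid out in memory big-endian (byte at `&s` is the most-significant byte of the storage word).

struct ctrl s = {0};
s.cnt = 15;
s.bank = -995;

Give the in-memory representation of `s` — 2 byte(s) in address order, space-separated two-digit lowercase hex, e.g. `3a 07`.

cnt:4 = 15 → 0xf << 12 → word 0xf000
bank:12 = -995 → 0xc1d << 0 → word 0xfc1d
word = 0xfc1d → big-endian bytes:
  [0]=0xfc  [1]=0x1d

fc 1d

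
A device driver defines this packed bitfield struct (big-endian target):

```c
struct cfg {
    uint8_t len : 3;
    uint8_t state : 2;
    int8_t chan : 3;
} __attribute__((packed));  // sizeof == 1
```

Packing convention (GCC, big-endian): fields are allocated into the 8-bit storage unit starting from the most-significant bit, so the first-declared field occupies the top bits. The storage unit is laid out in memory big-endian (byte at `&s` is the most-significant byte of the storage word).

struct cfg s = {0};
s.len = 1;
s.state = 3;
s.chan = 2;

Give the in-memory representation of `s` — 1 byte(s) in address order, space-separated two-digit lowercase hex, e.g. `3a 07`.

3a

len:3 = 1 → 0x1 << 5 → word 0x20
state:2 = 3 → 0x3 << 3 → word 0x38
chan:3 = 2 → 0x2 << 0 → word 0x3a
word = 0x3a → big-endian bytes:
  [0]=0x3a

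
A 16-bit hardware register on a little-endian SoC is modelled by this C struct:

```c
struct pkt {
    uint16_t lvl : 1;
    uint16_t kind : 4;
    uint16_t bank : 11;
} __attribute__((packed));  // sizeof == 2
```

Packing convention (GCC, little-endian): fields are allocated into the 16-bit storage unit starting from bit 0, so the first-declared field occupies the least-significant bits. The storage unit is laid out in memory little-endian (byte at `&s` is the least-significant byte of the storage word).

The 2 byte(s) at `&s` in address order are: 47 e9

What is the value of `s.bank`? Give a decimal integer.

[0]=0x47 [1]=0xe9 (little-endian) → word 0xe947
lvl:1 @ bit 0 → (0xe947>>0)&0x1 = 0x1
kind:4 @ bit 1 → (0xe947>>1)&0xf = 0x3
bank:11 @ bit 5 → (0xe947>>5)&0x7ff = 0x74a  ←

1866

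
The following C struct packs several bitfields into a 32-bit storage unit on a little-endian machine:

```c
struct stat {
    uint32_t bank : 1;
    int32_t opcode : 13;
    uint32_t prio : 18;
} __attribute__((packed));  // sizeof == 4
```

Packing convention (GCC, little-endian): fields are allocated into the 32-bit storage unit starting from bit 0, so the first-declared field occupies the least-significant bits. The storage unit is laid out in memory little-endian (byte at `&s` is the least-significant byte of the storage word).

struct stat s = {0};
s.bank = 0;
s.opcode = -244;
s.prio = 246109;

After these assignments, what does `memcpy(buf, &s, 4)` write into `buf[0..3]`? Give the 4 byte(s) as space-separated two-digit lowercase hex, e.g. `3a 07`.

[0+:1] bank=0 & 0x1 = 0x0; word=0x00000000
[1+:13] opcode=-244 & 0x1fff = 0x1f0c; word=0x00003e18
[14+:18] prio=246109 & 0x3ffff = 0x3c15d; word=0xf0577e18
word = 0xf0577e18 → little-endian bytes:
  [0]=0x18  [1]=0x7e  [2]=0x57  [3]=0xf0

18 7e 57 f0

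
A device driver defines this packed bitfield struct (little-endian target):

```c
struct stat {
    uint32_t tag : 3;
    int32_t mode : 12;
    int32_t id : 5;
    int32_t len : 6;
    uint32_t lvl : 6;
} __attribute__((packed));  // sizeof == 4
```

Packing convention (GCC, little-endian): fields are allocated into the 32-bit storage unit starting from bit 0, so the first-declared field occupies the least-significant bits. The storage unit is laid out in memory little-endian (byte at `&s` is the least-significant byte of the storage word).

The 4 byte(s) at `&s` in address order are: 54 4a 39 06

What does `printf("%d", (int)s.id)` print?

-14

[0]=0x54 [1]=0x4a [2]=0x39 [3]=0x06 (little-endian) → word 0x06394a54
tag:3 @ bit 0 → (0x06394a54>>0)&0x7 = 0x4
mode:12 @ bit 3 → (0x06394a54>>3)&0xfff = 0x94a
id:5 @ bit 15 → (0x06394a54>>15)&0x1f = 0x12  ←
len:6 @ bit 20 → (0x06394a54>>20)&0x3f = 0x23
lvl:6 @ bit 26 → (0x06394a54>>26)&0x3f = 0x1
id signed 5b, MSB=1: 18 - 32 = -14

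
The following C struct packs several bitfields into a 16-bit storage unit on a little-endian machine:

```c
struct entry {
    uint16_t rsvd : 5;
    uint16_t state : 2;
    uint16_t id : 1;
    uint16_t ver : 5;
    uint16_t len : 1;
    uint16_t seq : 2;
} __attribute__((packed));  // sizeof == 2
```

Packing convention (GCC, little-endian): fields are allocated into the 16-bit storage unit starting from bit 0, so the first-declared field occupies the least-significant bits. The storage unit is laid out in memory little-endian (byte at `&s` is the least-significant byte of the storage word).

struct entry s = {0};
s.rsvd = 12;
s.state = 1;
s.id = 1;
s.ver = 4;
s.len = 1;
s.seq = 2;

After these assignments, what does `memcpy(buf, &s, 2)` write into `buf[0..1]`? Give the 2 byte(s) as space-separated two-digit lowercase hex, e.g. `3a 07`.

[0+:5] rsvd=12 & 0x1f = 0xc; word=0x000c
[5+:2] state=1 & 0x3 = 0x1; word=0x002c
[7+:1] id=1 & 0x1 = 0x1; word=0x00ac
[8+:5] ver=4 & 0x1f = 0x4; word=0x04ac
[13+:1] len=1 & 0x1 = 0x1; word=0x24ac
[14+:2] seq=2 & 0x3 = 0x2; word=0xa4ac
word = 0xa4ac → little-endian bytes:
  [0]=0xac  [1]=0xa4

ac a4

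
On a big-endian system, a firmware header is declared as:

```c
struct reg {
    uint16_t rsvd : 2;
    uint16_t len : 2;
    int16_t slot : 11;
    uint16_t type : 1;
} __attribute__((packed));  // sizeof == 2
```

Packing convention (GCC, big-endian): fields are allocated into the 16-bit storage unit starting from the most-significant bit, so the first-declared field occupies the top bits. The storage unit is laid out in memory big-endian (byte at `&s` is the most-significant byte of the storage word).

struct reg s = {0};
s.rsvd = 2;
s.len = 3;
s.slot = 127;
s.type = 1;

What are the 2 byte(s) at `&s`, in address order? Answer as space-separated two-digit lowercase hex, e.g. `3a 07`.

rsvd:2 = 2 → 0x2 << 14 → word 0x8000
len:2 = 3 → 0x3 << 12 → word 0xb000
slot:11 = 127 → 0x7f << 1 → word 0xb0fe
type:1 = 1 → 0x1 << 0 → word 0xb0ff
word = 0xb0ff → big-endian bytes:
  [0]=0xb0  [1]=0xff

b0 ff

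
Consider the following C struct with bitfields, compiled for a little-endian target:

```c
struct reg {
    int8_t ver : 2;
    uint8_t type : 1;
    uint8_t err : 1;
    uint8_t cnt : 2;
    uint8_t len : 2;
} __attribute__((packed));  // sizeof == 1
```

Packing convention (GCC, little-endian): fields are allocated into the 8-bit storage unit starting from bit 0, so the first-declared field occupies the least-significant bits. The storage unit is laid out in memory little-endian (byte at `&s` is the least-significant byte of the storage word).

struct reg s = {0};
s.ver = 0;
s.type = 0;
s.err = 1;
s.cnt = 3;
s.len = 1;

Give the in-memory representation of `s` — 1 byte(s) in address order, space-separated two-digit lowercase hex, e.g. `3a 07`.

78

[0+:2] ver=0 & 0x3 = 0x0; word=0x00
[2+:1] type=0 & 0x1 = 0x0; word=0x00
[3+:1] err=1 & 0x1 = 0x1; word=0x08
[4+:2] cnt=3 & 0x3 = 0x3; word=0x38
[6+:2] len=1 & 0x3 = 0x1; word=0x78
word = 0x78 → little-endian bytes:
  [0]=0x78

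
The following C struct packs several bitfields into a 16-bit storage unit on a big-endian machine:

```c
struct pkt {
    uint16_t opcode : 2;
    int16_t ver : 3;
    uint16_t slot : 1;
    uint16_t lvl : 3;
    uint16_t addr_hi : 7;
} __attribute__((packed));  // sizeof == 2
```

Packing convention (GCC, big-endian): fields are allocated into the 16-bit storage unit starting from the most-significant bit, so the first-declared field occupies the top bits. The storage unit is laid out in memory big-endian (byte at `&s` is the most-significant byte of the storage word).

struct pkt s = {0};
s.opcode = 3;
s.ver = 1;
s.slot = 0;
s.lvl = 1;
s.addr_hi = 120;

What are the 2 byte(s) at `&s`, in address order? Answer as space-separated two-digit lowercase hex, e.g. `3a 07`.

c8 f8

[14+:2] opcode=3 & 0x3 = 0x3; word=0xc000
[11+:3] ver=1 & 0x7 = 0x1; word=0xc800
[10+:1] slot=0 & 0x1 = 0x0; word=0xc800
[7+:3] lvl=1 & 0x7 = 0x1; word=0xc880
[0+:7] addr_hi=120 & 0x7f = 0x78; word=0xc8f8
word = 0xc8f8 → big-endian bytes:
  [0]=0xc8  [1]=0xf8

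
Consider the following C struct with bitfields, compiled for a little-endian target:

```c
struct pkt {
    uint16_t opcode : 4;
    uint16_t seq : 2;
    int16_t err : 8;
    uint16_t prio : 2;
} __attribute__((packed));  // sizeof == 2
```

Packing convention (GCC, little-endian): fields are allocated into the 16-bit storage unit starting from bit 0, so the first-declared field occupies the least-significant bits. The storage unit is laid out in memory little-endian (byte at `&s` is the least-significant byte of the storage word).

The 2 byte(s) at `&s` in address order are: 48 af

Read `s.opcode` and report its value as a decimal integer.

[0]=0x48 [1]=0xaf (little-endian) → word 0xaf48
opcode:4 @ bit 0 → (0xaf48>>0)&0xf = 0x8  ←
seq:2 @ bit 4 → (0xaf48>>4)&0x3 = 0x0
err:8 @ bit 6 → (0xaf48>>6)&0xff = 0xbd
prio:2 @ bit 14 → (0xaf48>>14)&0x3 = 0x2

8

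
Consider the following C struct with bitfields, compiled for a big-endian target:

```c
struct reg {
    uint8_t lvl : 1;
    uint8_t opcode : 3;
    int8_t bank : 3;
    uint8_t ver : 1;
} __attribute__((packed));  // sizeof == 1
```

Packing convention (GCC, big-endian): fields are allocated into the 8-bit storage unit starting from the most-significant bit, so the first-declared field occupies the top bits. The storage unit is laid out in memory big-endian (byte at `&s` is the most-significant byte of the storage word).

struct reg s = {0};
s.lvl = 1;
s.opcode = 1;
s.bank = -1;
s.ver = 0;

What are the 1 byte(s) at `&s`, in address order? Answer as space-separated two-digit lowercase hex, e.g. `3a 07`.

9e

[7+:1] lvl=1 & 0x1 = 0x1; word=0x80
[4+:3] opcode=1 & 0x7 = 0x1; word=0x90
[1+:3] bank=-1 & 0x7 = 0x7; word=0x9e
[0+:1] ver=0 & 0x1 = 0x0; word=0x9e
word = 0x9e → big-endian bytes:
  [0]=0x9e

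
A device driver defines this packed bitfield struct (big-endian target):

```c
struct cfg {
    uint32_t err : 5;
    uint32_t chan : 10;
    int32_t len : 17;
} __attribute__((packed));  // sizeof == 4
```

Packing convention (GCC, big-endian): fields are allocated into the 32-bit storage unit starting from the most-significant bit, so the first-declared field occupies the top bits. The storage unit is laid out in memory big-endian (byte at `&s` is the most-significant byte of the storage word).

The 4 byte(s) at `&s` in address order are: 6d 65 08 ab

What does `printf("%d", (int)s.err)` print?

13

[0]=0x6d [1]=0x65 [2]=0x08 [3]=0xab (big-endian) → word 0x6d6508ab
err [27+:5] = (word>>27) & 0x1f = 13  ←
chan [17+:10] = (word>>17) & 0x3ff = 690
len [0+:17] = (word>>0) & 0x1ffff = 67755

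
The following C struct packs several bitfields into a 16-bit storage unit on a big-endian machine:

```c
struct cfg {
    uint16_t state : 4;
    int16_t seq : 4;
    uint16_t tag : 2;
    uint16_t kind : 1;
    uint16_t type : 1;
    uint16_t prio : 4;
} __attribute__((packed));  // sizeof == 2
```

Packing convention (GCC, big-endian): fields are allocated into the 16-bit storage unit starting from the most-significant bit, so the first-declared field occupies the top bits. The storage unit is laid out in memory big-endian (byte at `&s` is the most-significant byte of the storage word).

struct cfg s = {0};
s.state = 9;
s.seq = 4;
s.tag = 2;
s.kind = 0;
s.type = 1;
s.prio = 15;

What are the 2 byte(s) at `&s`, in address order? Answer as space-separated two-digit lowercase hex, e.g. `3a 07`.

state (4b) val=9 bits=0x9 at bit 12: 0x9000
seq (4b) val=4 bits=0x4 at bit 8: 0x9400
tag (2b) val=2 bits=0x2 at bit 6: 0x9480
kind (1b) val=0 bits=0x0 at bit 5: 0x9480
type (1b) val=1 bits=0x1 at bit 4: 0x9490
prio (4b) val=15 bits=0xf at bit 0: 0x949f
word = 0x949f → big-endian bytes:
  [0]=0x94  [1]=0x9f

94 9f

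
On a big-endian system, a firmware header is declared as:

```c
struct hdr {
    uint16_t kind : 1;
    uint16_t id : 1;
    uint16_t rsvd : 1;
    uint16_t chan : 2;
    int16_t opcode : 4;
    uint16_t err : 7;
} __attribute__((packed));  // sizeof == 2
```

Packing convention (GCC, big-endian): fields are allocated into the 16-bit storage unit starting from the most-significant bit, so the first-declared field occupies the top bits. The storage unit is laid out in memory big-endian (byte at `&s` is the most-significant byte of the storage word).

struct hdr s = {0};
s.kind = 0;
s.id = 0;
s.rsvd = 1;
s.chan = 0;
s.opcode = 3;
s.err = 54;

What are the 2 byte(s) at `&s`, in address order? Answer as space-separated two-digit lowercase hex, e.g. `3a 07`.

kind (1b) val=0 bits=0x0 at bit 15: 0x0000
id (1b) val=0 bits=0x0 at bit 14: 0x0000
rsvd (1b) val=1 bits=0x1 at bit 13: 0x2000
chan (2b) val=0 bits=0x0 at bit 11: 0x2000
opcode (4b) val=3 bits=0x3 at bit 7: 0x2180
err (7b) val=54 bits=0x36 at bit 0: 0x21b6
word = 0x21b6 → big-endian bytes:
  [0]=0x21  [1]=0xb6

21 b6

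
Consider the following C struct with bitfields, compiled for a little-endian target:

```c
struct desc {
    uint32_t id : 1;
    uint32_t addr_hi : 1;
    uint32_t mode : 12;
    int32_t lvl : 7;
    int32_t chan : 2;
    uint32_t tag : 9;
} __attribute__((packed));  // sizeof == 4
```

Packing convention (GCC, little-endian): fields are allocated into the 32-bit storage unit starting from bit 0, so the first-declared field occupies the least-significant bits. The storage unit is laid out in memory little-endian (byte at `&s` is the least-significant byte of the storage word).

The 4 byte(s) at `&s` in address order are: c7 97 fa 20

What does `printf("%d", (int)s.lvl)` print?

[0]=0xc7 [1]=0x97 [2]=0xfa [3]=0x20 (little-endian) → word 0x20fa97c7
id:1 @ bit 0 → (0x20fa97c7>>0)&0x1 = 0x1
addr_hi:1 @ bit 1 → (0x20fa97c7>>1)&0x1 = 0x1
mode:12 @ bit 2 → (0x20fa97c7>>2)&0xfff = 0x5f1
lvl:7 @ bit 14 → (0x20fa97c7>>14)&0x7f = 0x6a  ←
chan:2 @ bit 21 → (0x20fa97c7>>21)&0x3 = 0x3
tag:9 @ bit 23 → (0x20fa97c7>>23)&0x1ff = 0x41
lvl signed 7b, MSB=1: 106 - 128 = -22

-22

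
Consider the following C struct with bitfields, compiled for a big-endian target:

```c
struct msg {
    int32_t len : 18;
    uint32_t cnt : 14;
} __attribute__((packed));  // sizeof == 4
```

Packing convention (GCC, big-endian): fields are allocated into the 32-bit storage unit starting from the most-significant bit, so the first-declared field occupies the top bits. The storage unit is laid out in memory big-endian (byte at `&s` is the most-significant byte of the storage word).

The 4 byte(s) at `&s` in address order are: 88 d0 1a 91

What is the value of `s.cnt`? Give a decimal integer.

6801

[0]=0x88 [1]=0xd0 [2]=0x1a [3]=0x91 (big-endian) → word 0x88d01a91
len [14+:18] = (word>>14) & 0x3ffff = 140096
cnt [0+:14] = (word>>0) & 0x3fff = 6801  ←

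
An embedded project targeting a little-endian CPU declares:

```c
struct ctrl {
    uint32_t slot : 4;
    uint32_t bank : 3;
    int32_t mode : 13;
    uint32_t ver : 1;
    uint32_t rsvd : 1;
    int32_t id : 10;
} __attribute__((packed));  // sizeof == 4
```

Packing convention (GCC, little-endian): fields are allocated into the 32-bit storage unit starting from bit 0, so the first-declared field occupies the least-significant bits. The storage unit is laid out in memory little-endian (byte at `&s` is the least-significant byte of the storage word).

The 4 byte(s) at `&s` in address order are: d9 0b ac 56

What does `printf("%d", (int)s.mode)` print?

[0]=0xd9 [1]=0x0b [2]=0xac [3]=0x56 (little-endian) → word 0x56ac0bd9
slot [0+:4] = (word>>0) & 0xf = 9
bank [4+:3] = (word>>4) & 0x7 = 5
mode [7+:13] = (word>>7) & 0x1fff = 6167  ←
ver [20+:1] = (word>>20) & 0x1 = 0
rsvd [21+:1] = (word>>21) & 0x1 = 1
id [22+:10] = (word>>22) & 0x3ff = 346
mode signed 13b, MSB=1: 6167 - 8192 = -2025

-2025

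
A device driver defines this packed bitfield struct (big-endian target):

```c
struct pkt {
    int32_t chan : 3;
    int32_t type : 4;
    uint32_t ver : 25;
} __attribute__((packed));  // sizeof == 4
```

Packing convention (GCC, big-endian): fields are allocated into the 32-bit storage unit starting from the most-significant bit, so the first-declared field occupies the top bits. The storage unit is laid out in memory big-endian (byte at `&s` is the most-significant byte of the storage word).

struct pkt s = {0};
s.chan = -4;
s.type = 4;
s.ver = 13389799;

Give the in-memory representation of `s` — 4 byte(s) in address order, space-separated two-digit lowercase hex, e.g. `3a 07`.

chan (3b) val=-4 bits=0x4 at bit 29: 0x80000000
type (4b) val=4 bits=0x4 at bit 25: 0x88000000
ver (25b) val=13389799 bits=0xcc4fe7 at bit 0: 0x88cc4fe7
word = 0x88cc4fe7 → big-endian bytes:
  [0]=0x88  [1]=0xcc  [2]=0x4f  [3]=0xe7

88 cc 4f e7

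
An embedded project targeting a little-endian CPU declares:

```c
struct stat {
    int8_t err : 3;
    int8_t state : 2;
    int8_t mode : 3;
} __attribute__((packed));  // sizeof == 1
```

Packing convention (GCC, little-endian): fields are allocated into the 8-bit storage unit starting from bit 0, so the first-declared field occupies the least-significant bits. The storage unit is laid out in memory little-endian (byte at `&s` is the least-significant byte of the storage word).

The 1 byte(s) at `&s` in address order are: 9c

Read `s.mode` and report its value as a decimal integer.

[0]=0x9c (little-endian) → word 0x9c
err [0+:3] = (word>>0) & 0x7 = 4
state [3+:2] = (word>>3) & 0x3 = 3
mode [5+:3] = (word>>5) & 0x7 = 4  ←
mode signed 3b, MSB=1: 4 - 8 = -4

-4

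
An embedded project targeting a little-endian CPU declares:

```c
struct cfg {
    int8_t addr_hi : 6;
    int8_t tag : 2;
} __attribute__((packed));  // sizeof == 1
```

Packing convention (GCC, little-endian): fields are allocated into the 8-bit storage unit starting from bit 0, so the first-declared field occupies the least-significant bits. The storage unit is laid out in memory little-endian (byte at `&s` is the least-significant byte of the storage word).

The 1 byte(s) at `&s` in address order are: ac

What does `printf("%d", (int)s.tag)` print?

[0]=0xac (little-endian) → word 0xac
addr_hi:6 @ bit 0 → (0xac>>0)&0x3f = 0x2c
tag:2 @ bit 6 → (0xac>>6)&0x3 = 0x2  ←
tag signed 2b, MSB=1: 2 - 4 = -2

-2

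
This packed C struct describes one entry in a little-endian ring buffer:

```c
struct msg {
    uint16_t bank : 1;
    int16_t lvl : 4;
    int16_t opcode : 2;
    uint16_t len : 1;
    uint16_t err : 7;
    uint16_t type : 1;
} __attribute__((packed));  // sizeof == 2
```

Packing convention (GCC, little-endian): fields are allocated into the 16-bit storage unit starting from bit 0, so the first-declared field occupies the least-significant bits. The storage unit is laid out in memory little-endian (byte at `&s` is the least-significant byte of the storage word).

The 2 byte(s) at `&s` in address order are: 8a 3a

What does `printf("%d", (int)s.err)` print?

58

[0]=0x8a [1]=0x3a (little-endian) → word 0x3a8a
bank [0+:1] = (word>>0) & 0x1 = 0
lvl [1+:4] = (word>>1) & 0xf = 5
opcode [5+:2] = (word>>5) & 0x3 = 0
len [7+:1] = (word>>7) & 0x1 = 1
err [8+:7] = (word>>8) & 0x7f = 58  ←
type [15+:1] = (word>>15) & 0x1 = 0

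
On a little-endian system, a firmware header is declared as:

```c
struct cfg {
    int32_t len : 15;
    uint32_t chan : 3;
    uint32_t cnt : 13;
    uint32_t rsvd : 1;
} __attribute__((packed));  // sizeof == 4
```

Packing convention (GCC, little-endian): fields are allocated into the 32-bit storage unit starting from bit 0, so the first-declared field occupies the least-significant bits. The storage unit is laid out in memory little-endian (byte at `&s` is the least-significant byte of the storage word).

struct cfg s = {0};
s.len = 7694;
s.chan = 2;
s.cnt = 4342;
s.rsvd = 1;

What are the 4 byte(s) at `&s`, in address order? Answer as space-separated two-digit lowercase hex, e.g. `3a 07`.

0e 1e d9 c3

[0+:15] len=7694 & 0x7fff = 0x1e0e; word=0x00001e0e
[15+:3] chan=2 & 0x7 = 0x2; word=0x00011e0e
[18+:13] cnt=4342 & 0x1fff = 0x10f6; word=0x43d91e0e
[31+:1] rsvd=1 & 0x1 = 0x1; word=0xc3d91e0e
word = 0xc3d91e0e → little-endian bytes:
  [0]=0x0e  [1]=0x1e  [2]=0xd9  [3]=0xc3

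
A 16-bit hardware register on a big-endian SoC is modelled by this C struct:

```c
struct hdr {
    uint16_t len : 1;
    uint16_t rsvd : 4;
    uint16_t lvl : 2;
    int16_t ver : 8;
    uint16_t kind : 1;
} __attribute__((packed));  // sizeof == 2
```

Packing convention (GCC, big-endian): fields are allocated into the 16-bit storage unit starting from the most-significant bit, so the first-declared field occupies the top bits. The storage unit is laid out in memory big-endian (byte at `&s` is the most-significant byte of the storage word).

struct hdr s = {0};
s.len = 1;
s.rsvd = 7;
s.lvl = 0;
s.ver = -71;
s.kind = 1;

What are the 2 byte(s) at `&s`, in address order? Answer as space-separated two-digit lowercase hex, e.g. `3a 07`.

b9 73

len:1 = 1 → 0x1 << 15 → word 0x8000
rsvd:4 = 7 → 0x7 << 11 → word 0xb800
lvl:2 = 0 → 0x0 << 9 → word 0xb800
ver:8 = -71 → 0xb9 << 1 → word 0xb972
kind:1 = 1 → 0x1 << 0 → word 0xb973
word = 0xb973 → big-endian bytes:
  [0]=0xb9  [1]=0x73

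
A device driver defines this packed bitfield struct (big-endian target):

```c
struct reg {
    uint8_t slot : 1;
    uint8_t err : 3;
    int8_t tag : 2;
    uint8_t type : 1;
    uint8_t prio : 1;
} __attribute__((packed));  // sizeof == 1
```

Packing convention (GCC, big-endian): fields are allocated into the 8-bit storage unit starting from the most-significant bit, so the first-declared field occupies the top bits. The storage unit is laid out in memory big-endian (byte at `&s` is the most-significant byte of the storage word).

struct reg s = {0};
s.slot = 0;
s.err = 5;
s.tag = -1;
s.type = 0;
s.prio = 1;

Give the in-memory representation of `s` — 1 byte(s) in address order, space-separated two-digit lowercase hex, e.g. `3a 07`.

[7+:1] slot=0 & 0x1 = 0x0; word=0x00
[4+:3] err=5 & 0x7 = 0x5; word=0x50
[2+:2] tag=-1 & 0x3 = 0x3; word=0x5c
[1+:1] type=0 & 0x1 = 0x0; word=0x5c
[0+:1] prio=1 & 0x1 = 0x1; word=0x5d
word = 0x5d → big-endian bytes:
  [0]=0x5d

5d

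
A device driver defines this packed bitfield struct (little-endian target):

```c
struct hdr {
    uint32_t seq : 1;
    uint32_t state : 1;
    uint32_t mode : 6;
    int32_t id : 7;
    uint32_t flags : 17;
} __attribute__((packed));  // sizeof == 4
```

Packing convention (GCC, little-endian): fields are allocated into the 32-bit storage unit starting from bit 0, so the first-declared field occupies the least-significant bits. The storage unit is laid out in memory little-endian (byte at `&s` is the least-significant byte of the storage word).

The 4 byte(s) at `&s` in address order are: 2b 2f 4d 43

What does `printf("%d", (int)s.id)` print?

47

[0]=0x2b [1]=0x2f [2]=0x4d [3]=0x43 (little-endian) → word 0x434d2f2b
seq:1 @ bit 0 → (0x434d2f2b>>0)&0x1 = 0x1
state:1 @ bit 1 → (0x434d2f2b>>1)&0x1 = 0x1
mode:6 @ bit 2 → (0x434d2f2b>>2)&0x3f = 0xa
id:7 @ bit 8 → (0x434d2f2b>>8)&0x7f = 0x2f  ←
flags:17 @ bit 15 → (0x434d2f2b>>15)&0x1ffff = 0x869a
id signed 7b, MSB=0: value = 47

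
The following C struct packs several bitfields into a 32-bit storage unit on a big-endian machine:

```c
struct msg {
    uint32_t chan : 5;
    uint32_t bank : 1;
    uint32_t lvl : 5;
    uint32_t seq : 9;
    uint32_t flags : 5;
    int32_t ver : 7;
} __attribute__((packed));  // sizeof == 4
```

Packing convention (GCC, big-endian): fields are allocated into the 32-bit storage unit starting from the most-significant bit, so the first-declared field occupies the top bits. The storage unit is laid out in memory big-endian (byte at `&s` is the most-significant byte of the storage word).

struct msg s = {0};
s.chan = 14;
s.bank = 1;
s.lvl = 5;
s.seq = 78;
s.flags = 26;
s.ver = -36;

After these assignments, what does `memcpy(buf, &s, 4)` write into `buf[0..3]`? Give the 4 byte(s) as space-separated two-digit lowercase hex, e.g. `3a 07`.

chan (5b) val=14 bits=0xe at bit 27: 0x70000000
bank (1b) val=1 bits=0x1 at bit 26: 0x74000000
lvl (5b) val=5 bits=0x5 at bit 21: 0x74a00000
seq (9b) val=78 bits=0x4e at bit 12: 0x74a4e000
flags (5b) val=26 bits=0x1a at bit 7: 0x74a4ed00
ver (7b) val=-36 bits=0x5c at bit 0: 0x74a4ed5c
word = 0x74a4ed5c → big-endian bytes:
  [0]=0x74  [1]=0xa4  [2]=0xed  [3]=0x5c

74 a4 ed 5c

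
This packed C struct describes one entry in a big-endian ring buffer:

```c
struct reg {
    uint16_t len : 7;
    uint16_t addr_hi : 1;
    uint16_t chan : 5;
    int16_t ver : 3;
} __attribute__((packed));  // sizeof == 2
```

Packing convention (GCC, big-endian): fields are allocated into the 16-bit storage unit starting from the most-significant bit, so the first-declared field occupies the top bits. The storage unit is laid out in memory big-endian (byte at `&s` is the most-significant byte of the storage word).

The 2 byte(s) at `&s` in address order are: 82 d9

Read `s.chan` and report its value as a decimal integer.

27

[0]=0x82 [1]=0xd9 (big-endian) → word 0x82d9
len [9+:7] = (word>>9) & 0x7f = 65
addr_hi [8+:1] = (word>>8) & 0x1 = 0
chan [3+:5] = (word>>3) & 0x1f = 27  ←
ver [0+:3] = (word>>0) & 0x7 = 1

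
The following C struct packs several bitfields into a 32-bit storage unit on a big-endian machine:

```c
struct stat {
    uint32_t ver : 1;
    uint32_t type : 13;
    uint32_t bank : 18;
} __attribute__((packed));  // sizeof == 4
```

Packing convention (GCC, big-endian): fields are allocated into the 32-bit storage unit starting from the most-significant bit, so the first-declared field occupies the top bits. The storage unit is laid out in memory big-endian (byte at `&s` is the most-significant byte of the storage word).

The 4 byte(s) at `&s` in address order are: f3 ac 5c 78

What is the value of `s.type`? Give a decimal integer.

[0]=0xf3 [1]=0xac [2]=0x5c [3]=0x78 (big-endian) → word 0xf3ac5c78
ver [31+:1] = (word>>31) & 0x1 = 1
type [18+:13] = (word>>18) & 0x1fff = 7403  ←
bank [0+:18] = (word>>0) & 0x3ffff = 23672

7403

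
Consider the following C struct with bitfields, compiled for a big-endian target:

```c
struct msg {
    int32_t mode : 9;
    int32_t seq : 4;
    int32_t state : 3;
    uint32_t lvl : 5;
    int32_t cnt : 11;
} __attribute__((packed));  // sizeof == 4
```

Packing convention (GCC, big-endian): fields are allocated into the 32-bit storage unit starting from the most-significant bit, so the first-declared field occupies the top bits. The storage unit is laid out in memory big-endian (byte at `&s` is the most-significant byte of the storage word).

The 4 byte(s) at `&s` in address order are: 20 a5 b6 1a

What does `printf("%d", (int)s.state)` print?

-3

[0]=0x20 [1]=0xa5 [2]=0xb6 [3]=0x1a (big-endian) → word 0x20a5b61a
mode [23+:9] = (word>>23) & 0x1ff = 65
seq [19+:4] = (word>>19) & 0xf = 4
state [16+:3] = (word>>16) & 0x7 = 5  ←
lvl [11+:5] = (word>>11) & 0x1f = 22
cnt [0+:11] = (word>>0) & 0x7ff = 1562
state signed 3b, MSB=1: 5 - 8 = -3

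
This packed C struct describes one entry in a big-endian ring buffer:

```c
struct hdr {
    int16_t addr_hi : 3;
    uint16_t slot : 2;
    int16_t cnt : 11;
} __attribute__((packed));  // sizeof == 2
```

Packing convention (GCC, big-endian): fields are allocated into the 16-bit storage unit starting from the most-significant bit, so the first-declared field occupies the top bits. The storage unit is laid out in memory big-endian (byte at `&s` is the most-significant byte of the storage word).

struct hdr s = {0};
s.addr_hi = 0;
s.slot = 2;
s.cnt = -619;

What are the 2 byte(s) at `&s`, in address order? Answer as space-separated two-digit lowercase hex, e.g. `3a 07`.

15 95

[13+:3] addr_hi=0 & 0x7 = 0x0; word=0x0000
[11+:2] slot=2 & 0x3 = 0x2; word=0x1000
[0+:11] cnt=-619 & 0x7ff = 0x595; word=0x1595
word = 0x1595 → big-endian bytes:
  [0]=0x15  [1]=0x95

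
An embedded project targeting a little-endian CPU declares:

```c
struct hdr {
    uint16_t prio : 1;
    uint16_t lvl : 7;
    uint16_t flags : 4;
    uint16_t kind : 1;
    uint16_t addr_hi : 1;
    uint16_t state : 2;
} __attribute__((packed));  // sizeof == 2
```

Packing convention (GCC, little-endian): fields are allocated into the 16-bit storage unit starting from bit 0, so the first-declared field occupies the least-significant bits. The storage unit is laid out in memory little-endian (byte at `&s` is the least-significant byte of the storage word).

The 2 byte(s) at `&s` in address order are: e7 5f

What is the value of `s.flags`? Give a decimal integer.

[0]=0xe7 [1]=0x5f (little-endian) → word 0x5fe7
prio:1 @ bit 0 → (0x5fe7>>0)&0x1 = 0x1
lvl:7 @ bit 1 → (0x5fe7>>1)&0x7f = 0x73
flags:4 @ bit 8 → (0x5fe7>>8)&0xf = 0xf  ←
kind:1 @ bit 12 → (0x5fe7>>12)&0x1 = 0x1
addr_hi:1 @ bit 13 → (0x5fe7>>13)&0x1 = 0x0
state:2 @ bit 14 → (0x5fe7>>14)&0x3 = 0x1

15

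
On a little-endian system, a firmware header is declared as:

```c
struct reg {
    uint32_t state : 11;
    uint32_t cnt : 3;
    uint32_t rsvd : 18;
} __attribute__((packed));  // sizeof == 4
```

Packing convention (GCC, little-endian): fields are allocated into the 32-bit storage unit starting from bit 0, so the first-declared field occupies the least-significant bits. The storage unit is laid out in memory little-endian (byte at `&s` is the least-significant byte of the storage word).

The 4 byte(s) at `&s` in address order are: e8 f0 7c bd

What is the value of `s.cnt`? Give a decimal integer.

[0]=0xe8 [1]=0xf0 [2]=0x7c [3]=0xbd (little-endian) → word 0xbd7cf0e8
state:11 @ bit 0 → (0xbd7cf0e8>>0)&0x7ff = 0xe8
cnt:3 @ bit 11 → (0xbd7cf0e8>>11)&0x7 = 0x6  ←
rsvd:18 @ bit 14 → (0xbd7cf0e8>>14)&0x3ffff = 0x2f5f3

6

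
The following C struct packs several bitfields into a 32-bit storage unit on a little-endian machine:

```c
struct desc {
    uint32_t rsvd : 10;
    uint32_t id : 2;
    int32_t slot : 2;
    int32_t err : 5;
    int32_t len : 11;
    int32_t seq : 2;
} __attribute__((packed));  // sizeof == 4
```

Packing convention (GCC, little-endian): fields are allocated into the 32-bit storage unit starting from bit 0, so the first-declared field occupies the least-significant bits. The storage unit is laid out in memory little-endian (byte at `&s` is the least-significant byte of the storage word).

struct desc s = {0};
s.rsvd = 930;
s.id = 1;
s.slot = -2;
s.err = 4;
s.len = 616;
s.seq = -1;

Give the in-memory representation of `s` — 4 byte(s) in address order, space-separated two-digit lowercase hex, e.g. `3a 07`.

a2 27 41 d3

rsvd (10b) val=930 bits=0x3a2 at bit 0: 0x000003a2
id (2b) val=1 bits=0x1 at bit 10: 0x000007a2
slot (2b) val=-2 bits=0x2 at bit 12: 0x000027a2
err (5b) val=4 bits=0x4 at bit 14: 0x000127a2
len (11b) val=616 bits=0x268 at bit 19: 0x134127a2
seq (2b) val=-1 bits=0x3 at bit 30: 0xd34127a2
word = 0xd34127a2 → little-endian bytes:
  [0]=0xa2  [1]=0x27  [2]=0x41  [3]=0xd3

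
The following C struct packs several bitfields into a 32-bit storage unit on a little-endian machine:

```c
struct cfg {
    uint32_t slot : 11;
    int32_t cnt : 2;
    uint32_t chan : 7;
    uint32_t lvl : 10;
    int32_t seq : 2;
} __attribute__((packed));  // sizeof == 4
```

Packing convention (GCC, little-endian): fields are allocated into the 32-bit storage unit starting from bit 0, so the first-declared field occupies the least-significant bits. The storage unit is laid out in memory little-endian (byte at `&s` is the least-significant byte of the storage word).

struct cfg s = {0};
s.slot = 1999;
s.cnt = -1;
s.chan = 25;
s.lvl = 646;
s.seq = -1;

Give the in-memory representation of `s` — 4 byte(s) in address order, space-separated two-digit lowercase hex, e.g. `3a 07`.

cf 3f 63 e8

slot:11 = 1999 → 0x7cf << 0 → word 0x000007cf
cnt:2 = -1 → 0x3 << 11 → word 0x00001fcf
chan:7 = 25 → 0x19 << 13 → word 0x00033fcf
lvl:10 = 646 → 0x286 << 20 → word 0x28633fcf
seq:2 = -1 → 0x3 << 30 → word 0xe8633fcf
word = 0xe8633fcf → little-endian bytes:
  [0]=0xcf  [1]=0x3f  [2]=0x63  [3]=0xe8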